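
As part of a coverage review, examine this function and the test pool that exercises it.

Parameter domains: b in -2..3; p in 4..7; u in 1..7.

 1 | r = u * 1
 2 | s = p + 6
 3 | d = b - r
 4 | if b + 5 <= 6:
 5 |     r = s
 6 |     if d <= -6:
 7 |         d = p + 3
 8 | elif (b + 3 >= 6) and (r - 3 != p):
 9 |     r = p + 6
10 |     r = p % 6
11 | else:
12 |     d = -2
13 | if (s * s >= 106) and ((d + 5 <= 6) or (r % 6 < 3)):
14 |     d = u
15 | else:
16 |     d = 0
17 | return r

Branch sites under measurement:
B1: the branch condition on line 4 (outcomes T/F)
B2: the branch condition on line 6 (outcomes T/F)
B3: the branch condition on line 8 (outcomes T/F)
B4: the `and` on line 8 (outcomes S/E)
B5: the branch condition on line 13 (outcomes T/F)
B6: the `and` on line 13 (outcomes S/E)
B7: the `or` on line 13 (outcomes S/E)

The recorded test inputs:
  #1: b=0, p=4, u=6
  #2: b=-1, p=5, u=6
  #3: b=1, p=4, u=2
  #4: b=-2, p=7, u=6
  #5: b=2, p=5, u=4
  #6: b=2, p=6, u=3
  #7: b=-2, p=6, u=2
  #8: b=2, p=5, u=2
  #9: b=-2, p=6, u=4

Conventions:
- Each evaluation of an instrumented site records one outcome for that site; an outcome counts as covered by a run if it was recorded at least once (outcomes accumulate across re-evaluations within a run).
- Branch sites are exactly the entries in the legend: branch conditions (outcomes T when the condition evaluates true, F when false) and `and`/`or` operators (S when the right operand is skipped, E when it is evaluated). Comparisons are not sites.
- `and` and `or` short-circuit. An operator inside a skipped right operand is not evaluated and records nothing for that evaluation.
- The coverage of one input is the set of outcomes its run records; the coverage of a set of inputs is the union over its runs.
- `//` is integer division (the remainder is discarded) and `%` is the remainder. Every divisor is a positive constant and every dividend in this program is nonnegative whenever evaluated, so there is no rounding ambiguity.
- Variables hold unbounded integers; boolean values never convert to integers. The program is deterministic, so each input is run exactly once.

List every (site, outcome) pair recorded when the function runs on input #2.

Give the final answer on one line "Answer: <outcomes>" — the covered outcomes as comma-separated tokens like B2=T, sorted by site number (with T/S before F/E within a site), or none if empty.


Simulating input #2 (b=-1, p=5, u=6) step by step:
  B1->T, B2->T, B6->E, B7->E, B5->F
collecting distinct outcomes: B1=T, B2=T, B5=F, B6=E, B7=E
Answer: B1=T, B2=T, B5=F, B6=E, B7=E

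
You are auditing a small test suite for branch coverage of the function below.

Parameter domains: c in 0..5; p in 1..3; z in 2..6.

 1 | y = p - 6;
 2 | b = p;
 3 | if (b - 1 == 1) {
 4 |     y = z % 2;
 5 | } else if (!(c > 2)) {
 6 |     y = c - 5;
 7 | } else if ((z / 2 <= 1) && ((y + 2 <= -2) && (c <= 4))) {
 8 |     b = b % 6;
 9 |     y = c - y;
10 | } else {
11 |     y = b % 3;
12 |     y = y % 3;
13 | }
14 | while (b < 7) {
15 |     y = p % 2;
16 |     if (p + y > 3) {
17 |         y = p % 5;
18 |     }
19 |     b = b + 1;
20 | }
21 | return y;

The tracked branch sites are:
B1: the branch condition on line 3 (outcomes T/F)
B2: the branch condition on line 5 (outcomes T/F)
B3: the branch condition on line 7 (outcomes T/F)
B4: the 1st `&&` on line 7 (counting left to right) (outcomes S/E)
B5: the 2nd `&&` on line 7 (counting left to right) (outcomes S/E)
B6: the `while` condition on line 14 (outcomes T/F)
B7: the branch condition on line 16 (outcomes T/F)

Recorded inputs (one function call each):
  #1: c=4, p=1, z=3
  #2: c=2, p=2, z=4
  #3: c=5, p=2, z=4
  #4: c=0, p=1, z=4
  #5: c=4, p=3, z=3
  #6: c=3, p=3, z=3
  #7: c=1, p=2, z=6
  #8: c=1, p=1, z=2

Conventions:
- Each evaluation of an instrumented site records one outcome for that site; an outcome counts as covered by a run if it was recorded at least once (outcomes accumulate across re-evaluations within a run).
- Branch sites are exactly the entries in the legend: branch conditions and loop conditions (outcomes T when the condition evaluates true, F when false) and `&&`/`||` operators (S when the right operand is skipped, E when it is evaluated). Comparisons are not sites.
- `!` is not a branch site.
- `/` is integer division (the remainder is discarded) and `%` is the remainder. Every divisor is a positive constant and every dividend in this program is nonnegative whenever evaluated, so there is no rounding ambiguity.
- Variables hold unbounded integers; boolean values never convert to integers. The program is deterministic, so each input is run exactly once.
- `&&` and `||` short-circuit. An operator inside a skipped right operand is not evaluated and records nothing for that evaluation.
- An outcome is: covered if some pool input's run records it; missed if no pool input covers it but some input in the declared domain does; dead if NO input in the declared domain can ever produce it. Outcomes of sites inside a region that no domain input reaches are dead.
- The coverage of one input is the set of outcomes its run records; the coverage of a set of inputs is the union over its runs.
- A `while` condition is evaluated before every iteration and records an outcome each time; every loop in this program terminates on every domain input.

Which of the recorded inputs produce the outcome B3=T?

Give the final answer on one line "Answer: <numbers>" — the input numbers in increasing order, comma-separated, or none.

input #1 (c=4, p=1, z=3): covers B3=T
input #2 (c=2, p=2, z=4): misses B3=T
input #3 (c=5, p=2, z=4): misses B3=T
input #4 (c=0, p=1, z=4): misses B3=T
input #5 (c=4, p=3, z=3): misses B3=T
input #6 (c=3, p=3, z=3): misses B3=T
input #7 (c=1, p=2, z=6): misses B3=T
input #8 (c=1, p=1, z=2): misses B3=T

Answer: 1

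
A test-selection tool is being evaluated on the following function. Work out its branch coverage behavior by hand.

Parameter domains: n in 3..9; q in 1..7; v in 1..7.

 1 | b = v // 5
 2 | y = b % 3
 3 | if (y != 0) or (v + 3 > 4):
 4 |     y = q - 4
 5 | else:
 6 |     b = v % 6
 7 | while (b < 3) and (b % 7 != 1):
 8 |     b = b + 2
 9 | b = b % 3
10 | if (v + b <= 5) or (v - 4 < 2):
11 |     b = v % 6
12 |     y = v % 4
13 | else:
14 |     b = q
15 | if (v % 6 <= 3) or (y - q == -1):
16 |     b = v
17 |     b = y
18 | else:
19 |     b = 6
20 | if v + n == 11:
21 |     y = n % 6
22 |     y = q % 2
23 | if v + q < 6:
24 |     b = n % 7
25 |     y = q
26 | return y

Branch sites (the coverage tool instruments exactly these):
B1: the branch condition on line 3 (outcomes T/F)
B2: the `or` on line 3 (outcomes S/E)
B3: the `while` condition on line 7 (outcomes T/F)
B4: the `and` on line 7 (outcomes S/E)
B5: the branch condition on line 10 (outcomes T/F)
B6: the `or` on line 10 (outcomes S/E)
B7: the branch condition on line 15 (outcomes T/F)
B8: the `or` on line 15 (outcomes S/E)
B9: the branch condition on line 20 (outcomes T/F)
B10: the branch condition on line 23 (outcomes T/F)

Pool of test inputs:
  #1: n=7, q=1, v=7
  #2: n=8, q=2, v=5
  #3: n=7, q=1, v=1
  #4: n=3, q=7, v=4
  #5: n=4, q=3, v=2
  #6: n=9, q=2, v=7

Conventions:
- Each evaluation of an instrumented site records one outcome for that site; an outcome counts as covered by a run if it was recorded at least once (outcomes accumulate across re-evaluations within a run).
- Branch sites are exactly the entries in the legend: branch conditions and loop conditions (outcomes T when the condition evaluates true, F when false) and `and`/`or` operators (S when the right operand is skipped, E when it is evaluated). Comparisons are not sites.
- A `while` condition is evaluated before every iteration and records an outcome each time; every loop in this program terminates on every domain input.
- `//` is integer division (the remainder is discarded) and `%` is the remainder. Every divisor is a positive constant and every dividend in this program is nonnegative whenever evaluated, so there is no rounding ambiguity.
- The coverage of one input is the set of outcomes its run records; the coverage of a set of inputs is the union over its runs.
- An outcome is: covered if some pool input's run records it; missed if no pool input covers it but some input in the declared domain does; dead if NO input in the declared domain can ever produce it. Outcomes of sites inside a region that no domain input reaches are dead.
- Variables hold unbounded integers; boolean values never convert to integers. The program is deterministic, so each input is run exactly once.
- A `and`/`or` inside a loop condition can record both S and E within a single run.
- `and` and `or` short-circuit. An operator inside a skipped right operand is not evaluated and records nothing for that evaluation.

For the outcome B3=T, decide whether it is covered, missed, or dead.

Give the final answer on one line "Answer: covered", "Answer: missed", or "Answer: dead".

B3=T is recorded by pool input(s) 4, 5 -> covered

Answer: covered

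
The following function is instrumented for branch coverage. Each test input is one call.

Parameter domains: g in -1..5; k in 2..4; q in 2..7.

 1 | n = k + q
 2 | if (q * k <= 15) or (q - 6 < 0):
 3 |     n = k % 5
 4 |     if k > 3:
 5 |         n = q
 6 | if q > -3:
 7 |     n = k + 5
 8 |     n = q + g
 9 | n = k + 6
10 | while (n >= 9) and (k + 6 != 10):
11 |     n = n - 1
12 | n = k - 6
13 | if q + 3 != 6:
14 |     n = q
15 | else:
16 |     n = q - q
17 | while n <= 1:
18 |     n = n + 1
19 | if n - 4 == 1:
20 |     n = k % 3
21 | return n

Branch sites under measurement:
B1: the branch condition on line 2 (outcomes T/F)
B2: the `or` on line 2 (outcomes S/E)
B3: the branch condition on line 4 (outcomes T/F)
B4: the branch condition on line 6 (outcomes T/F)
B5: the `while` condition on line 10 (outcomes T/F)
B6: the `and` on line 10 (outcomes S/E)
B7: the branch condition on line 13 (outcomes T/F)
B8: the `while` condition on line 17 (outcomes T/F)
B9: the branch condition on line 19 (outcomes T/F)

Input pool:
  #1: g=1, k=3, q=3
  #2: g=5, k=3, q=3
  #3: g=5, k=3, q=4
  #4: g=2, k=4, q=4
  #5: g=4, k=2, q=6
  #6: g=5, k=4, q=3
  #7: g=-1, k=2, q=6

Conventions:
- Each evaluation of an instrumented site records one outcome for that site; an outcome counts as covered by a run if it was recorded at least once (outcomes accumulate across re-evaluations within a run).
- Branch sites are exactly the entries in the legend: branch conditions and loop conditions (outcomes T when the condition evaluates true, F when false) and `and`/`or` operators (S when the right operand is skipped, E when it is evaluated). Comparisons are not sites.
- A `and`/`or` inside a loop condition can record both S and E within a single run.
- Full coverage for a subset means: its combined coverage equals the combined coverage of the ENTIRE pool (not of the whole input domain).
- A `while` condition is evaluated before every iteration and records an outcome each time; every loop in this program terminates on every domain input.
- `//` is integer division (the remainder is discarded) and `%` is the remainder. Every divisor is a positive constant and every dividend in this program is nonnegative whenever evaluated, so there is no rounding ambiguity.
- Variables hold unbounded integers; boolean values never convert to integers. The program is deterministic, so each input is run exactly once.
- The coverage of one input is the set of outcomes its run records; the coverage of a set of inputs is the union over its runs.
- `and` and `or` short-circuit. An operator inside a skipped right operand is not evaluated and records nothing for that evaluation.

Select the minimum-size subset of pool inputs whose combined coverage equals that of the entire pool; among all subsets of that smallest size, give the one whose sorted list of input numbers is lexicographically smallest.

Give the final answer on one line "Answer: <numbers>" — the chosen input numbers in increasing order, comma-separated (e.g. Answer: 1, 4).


input #1, g=1, k=3, q=3: events B2->S, B1->T, B3->F, B4->T, B6->E, B5->T, B6->S, B5->F, B7->F, B8->T, B8->T, B8->F, B9->F; outcomes B1=T, B2=S, B3=F, B4=T, B5=T, B5=F, B6=S, B6=E, B7=F, B8=T, B8=F, B9=F
input #2, g=5, k=3, q=3: events B2->S, B1->T, B3->F, B4->T, B6->E, B5->T, B6->S, B5->F, B7->F, B8->T, B8->T, B8->F, B9->F; outcomes B1=T, B2=S, B3=F, B4=T, B5=T, B5=F, B6=S, B6=E, B7=F, B8=T, B8=F, B9=F
input #3, g=5, k=3, q=4: events B2->S, B1->T, B3->F, B4->T, B6->E, B5->T, B6->S, B5->F, B7->T, B8->F, B9->F; outcomes B1=T, B2=S, B3=F, B4=T, B5=T, B5=F, B6=S, B6=E, B7=T, B8=F, B9=F
input #4, g=2, k=4, q=4: events B2->E, B1->T, B3->T, B4->T, B6->E, B5->F, B7->T, B8->F, B9->F; outcomes B1=T, B2=E, B3=T, B4=T, B5=F, B6=E, B7=T, B8=F, B9=F
input #5, g=4, k=2, q=6: events B2->S, B1->T, B3->F, B4->T, B6->S, B5->F, B7->T, B8->F, B9->F; outcomes B1=T, B2=S, B3=F, B4=T, B5=F, B6=S, B7=T, B8=F, B9=F
input #6, g=5, k=4, q=3: events B2->S, B1->T, B3->T, B4->T, B6->E, B5->F, B7->F, B8->T, B8->T, B8->F, B9->F; outcomes B1=T, B2=S, B3=T, B4=T, B5=F, B6=E, B7=F, B8=T, B8=F, B9=F
input #7, g=-1, k=2, q=6: events B2->S, B1->T, B3->F, B4->T, B6->S, B5->F, B7->T, B8->F, B9->F; outcomes B1=T, B2=S, B3=F, B4=T, B5=F, B6=S, B7=T, B8=F, B9=F
the full pool covers 15 outcomes: B1=T, B2=S, B2=E, B3=T, B3=F, B4=T, B5=T, B5=F, B6=S, B6=E, B7=T, B7=F, B8=T, B8=F, B9=F
checked all size-1 subsets: none covers 15 outcomes (max 12/15)
at size 2, {1, 4} reaches all 15 outcomes; every lexicographically earlier size-2 subset fails
Answer: 1, 4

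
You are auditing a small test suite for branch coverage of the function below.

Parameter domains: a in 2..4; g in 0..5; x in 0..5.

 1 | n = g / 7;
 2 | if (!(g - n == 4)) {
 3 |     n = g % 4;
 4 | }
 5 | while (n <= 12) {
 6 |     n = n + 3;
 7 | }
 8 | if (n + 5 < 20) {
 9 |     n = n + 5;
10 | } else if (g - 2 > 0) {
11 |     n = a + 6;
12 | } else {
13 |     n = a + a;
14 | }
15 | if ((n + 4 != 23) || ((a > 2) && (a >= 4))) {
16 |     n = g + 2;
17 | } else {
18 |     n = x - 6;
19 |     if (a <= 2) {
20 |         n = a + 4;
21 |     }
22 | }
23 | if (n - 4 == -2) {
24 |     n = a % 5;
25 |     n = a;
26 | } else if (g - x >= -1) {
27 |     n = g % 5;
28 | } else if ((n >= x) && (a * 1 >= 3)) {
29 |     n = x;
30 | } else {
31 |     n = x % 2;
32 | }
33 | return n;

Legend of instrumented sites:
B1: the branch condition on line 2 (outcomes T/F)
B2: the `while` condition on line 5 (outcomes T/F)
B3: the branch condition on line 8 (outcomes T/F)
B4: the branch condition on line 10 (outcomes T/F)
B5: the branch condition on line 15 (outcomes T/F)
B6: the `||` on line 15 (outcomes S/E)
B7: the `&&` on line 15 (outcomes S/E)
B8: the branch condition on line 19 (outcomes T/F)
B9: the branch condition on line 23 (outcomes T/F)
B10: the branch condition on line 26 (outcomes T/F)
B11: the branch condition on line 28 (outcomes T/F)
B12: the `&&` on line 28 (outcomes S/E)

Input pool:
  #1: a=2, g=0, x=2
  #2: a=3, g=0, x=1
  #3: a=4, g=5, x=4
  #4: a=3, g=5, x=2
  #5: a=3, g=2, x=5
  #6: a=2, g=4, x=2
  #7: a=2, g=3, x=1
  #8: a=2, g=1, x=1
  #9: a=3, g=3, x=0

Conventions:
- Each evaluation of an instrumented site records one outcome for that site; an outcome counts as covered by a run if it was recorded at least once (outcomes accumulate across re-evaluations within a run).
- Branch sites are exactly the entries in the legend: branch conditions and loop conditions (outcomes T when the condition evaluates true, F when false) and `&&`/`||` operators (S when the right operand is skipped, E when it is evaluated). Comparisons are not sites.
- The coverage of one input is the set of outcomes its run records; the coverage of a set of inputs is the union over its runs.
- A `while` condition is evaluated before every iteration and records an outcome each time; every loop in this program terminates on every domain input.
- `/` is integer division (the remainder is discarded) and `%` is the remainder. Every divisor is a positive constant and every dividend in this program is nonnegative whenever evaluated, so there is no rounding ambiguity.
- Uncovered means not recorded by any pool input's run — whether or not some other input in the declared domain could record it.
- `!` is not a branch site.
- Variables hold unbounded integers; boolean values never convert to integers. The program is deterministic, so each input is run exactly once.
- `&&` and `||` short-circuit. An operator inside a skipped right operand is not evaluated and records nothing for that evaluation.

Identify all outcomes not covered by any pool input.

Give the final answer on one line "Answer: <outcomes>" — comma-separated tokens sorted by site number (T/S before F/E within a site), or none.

input #1, a=2, g=0, x=2: outcomes B1=T, B2=T, B2=F, B3=F, B4=F, B5=T, B6=S, B9=T
input #2, a=3, g=0, x=1: outcomes B1=T, B2=T, B2=F, B3=F, B4=F, B5=T, B6=S, B9=T
input #3, a=4, g=5, x=4: outcomes B1=T, B2=T, B2=F, B3=T, B5=T, B6=S, B9=F, B10=T
input #4, a=3, g=5, x=2: outcomes B1=T, B2=T, B2=F, B3=T, B5=T, B6=S, B9=F, B10=T
input #5, a=3, g=2, x=5: outcomes B1=T, B2=T, B2=F, B3=T, B5=F, B6=E, B7=E, B8=F, B9=F, B10=F, B11=F, B12=S
input #6, a=2, g=4, x=2: outcomes B1=F, B2=T, B2=F, B3=F, B4=T, B5=T, B6=S, B9=F, B10=T
input #7, a=2, g=3, x=1: outcomes B1=T, B2=T, B2=F, B3=F, B4=T, B5=T, B6=S, B9=F, B10=T
input #8, a=2, g=1, x=1: outcomes B1=T, B2=T, B2=F, B3=T, B5=T, B6=S, B9=F, B10=T
input #9, a=3, g=3, x=0: outcomes B1=T, B2=T, B2=F, B3=F, B4=T, B5=T, B6=S, B9=F, B10=T
union over the pool: B1=T, B1=F, B2=T, B2=F, B3=T, B3=F, B4=T, B4=F, B5=T, B5=F, B6=S, B6=E, B7=E, B8=F, B9=T, B9=F, B10=T, B10=F, B11=F, B12=S
uncovered (4 of 24): B7=S, B8=T, B11=T, B12=E

Answer: B7=S, B8=T, B11=T, B12=E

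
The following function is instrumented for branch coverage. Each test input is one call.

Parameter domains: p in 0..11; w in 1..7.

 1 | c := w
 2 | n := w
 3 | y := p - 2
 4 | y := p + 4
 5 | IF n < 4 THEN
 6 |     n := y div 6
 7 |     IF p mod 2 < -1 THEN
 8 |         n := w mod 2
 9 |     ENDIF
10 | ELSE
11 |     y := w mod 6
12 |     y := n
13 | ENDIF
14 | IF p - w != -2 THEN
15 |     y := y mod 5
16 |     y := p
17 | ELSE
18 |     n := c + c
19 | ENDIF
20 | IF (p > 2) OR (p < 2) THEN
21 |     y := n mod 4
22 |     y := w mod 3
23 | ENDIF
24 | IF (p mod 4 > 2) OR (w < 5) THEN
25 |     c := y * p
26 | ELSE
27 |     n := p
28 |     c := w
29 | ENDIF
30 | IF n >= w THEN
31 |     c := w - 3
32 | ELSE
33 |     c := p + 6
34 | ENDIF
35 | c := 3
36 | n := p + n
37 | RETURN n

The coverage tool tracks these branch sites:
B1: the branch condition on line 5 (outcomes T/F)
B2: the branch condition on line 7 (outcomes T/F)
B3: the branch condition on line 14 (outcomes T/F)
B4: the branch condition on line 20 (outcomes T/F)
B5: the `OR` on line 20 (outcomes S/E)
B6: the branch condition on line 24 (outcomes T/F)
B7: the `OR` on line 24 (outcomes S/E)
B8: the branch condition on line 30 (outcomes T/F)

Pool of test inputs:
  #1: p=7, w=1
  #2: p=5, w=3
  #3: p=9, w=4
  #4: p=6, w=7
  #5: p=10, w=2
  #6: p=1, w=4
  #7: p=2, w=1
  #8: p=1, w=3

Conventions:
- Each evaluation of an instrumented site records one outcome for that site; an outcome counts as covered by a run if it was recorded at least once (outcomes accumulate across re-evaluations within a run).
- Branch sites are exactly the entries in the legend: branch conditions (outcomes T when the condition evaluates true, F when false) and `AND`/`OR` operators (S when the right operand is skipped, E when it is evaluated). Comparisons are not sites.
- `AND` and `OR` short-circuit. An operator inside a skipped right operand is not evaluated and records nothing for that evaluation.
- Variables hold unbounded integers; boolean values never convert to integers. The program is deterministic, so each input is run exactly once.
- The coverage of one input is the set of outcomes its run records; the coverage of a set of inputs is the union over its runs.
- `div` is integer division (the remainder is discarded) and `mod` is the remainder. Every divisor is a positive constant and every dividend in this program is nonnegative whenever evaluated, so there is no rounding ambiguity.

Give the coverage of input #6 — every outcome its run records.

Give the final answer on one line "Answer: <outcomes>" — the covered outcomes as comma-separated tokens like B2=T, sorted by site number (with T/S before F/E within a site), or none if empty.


Tracing the run of input #6 (p=1, w=4):
  B1->F, B3->T, B5->E, B4->T, B7->E, B6->T, B8->T
distinct outcomes covered: B1=F, B3=T, B4=T, B5=E, B6=T, B7=E, B8=T
Answer: B1=F, B3=T, B4=T, B5=E, B6=T, B7=E, B8=T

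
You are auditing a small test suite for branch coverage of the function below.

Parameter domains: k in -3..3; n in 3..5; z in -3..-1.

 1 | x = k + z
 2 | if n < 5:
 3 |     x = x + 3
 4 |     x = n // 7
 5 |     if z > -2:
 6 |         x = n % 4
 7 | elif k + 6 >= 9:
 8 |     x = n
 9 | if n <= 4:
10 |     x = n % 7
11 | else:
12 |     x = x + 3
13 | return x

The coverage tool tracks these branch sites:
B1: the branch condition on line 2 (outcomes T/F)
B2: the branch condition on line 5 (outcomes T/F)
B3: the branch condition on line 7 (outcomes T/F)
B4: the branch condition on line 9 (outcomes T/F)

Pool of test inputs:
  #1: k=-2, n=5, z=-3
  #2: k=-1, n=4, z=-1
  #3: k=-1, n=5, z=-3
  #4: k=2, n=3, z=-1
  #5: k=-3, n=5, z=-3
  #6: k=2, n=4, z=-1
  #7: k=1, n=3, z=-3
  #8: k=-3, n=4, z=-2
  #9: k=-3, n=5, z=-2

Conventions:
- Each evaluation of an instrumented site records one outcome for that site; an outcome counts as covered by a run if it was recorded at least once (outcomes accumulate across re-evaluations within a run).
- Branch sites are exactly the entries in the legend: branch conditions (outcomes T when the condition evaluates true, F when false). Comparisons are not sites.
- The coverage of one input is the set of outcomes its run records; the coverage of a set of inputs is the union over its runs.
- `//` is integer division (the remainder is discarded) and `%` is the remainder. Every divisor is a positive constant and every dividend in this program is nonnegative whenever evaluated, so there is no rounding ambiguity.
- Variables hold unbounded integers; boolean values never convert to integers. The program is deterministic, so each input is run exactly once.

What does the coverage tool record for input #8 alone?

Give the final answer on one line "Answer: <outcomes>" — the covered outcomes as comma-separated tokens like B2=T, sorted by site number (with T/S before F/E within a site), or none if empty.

Tracing the run of input #8 (k=-3, n=4, z=-2):
  B1->T, B2->F, B4->T
deduplicating events, the covered set is: B1=T, B2=F, B4=T

Answer: B1=T, B2=F, B4=T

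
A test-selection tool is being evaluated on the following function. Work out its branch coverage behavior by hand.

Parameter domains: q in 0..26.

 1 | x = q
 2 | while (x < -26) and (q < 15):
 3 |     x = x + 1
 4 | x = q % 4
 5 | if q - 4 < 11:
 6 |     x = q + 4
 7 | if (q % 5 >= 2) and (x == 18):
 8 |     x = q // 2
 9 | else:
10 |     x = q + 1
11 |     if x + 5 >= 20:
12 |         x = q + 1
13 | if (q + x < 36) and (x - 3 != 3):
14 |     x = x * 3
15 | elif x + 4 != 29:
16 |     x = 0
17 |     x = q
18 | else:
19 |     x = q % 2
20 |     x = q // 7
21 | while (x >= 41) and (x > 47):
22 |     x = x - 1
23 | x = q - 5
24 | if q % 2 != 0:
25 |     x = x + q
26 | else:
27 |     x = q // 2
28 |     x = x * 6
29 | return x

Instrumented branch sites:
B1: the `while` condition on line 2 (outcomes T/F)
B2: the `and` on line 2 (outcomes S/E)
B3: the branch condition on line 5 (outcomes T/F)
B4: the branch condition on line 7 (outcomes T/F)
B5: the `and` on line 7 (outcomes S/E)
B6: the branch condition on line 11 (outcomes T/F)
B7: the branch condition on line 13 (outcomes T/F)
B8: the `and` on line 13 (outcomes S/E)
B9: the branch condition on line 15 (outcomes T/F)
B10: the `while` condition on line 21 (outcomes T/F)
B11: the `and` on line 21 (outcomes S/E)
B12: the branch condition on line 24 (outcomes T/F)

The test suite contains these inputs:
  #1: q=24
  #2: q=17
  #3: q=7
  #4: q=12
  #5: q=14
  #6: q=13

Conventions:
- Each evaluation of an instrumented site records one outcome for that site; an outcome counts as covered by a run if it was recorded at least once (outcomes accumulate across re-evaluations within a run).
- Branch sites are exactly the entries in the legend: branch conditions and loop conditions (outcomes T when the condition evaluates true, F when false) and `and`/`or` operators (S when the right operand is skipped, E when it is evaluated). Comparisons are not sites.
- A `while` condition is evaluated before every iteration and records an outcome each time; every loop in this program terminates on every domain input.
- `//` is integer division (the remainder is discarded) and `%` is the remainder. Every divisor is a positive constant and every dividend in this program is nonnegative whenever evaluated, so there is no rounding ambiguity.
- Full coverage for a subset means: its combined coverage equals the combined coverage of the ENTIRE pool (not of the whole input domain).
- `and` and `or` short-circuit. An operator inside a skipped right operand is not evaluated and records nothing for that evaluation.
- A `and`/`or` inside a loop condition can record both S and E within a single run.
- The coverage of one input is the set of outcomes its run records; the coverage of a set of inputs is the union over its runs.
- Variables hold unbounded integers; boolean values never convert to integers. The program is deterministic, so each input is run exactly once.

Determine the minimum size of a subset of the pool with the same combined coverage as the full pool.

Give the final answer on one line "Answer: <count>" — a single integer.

#1 (q=24) -> covered: B1=F, B2=S, B3=F, B4=F, B5=E, B6=T, B7=F, B8=S, B9=F, B10=F, B11=S, B12=F
#2 (q=17) -> covered: B1=F, B2=S, B3=F, B4=F, B5=E, B6=T, B7=T, B8=E, B10=T, B10=F, B11=E, B12=T
#3 (q=7) -> covered: B1=F, B2=S, B3=T, B4=F, B5=E, B6=F, B7=T, B8=E, B10=F, B11=S, B12=T
#4 (q=12) -> covered: B1=F, B2=S, B3=T, B4=F, B5=E, B6=F, B7=T, B8=E, B10=F, B11=S, B12=F
#5 (q=14) -> covered: B1=F, B2=S, B3=T, B4=T, B5=E, B7=T, B8=E, B10=F, B11=S, B12=F
#6 (q=13) -> covered: B1=F, B2=S, B3=T, B4=F, B5=E, B6=F, B7=T, B8=E, B10=F, B11=E, B12=T
union over all inputs: B1=F, B2=S, B3=T, B3=F, B4=T, B4=F, B5=E, B6=T, B6=F, B7=T, B7=F, B8=S, B8=E, B9=F, B10=T, B10=F, B11=S, B11=E, B12=T, B12=F (20 outcomes)
every size-1 subset falls short of the 20 outcomes (best: 12/20)
every size-2 subset falls short of the 20 outcomes (best: 18/20)
every size-3 subset falls short of the 20 outcomes (best: 19/20)
inputs {1, 2, 3, 5} (size 4) cover everything; no size-4 subset with a lexicographically smaller index list covers all 20

Answer: 4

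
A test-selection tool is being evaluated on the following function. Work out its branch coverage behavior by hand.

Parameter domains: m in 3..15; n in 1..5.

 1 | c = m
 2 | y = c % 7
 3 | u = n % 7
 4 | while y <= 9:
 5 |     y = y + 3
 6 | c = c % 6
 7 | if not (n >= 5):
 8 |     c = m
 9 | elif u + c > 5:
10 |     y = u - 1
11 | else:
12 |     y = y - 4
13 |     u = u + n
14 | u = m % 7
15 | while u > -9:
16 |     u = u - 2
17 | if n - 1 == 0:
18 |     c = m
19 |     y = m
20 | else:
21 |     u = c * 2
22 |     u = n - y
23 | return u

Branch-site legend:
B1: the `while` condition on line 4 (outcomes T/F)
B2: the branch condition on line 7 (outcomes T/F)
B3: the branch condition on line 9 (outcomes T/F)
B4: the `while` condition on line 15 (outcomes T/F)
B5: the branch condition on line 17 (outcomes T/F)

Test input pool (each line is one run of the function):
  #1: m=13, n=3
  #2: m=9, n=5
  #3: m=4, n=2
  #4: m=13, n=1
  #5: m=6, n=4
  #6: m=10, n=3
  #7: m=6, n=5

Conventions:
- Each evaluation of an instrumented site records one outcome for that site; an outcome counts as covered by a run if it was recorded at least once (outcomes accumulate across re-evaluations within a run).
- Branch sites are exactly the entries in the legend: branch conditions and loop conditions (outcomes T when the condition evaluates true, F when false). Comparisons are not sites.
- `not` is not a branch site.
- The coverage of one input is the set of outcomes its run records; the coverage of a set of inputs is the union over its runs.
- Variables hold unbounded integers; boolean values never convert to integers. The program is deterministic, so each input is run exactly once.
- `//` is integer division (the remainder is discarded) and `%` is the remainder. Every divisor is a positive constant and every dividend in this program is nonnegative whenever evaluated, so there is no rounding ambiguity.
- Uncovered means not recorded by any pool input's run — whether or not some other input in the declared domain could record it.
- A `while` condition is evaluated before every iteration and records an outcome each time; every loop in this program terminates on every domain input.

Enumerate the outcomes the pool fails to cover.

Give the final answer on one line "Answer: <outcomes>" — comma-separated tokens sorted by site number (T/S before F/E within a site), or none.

run #1 (m=13, n=3) runs B1->T, B1->T, B1->F, B2->T, B4->T, B4->T, B4->T, B4->T, B4->T, B4->T, B4->T, B4->T, B4->F, B5->F; records B1=T, B1=F, B2=T, B4=T, B4=F, B5=F
run #2 (m=9, n=5) runs B1->T, B1->T, B1->T, B1->F, B2->F, B3->T, B4->T, B4->T, B4->T, B4->T, B4->T, B4->T, B4->F, B5->F; records B1=T, B1=F, B2=F, B3=T, B4=T, B4=F, B5=F
run #3 (m=4, n=2) runs B1->T, B1->T, B1->F, B2->T, B4->T, B4->T, B4->T, B4->T, B4->T, B4->T, B4->T, B4->F, B5->F; records B1=T, B1=F, B2=T, B4=T, B4=F, B5=F
run #4 (m=13, n=1) runs B1->T, B1->T, B1->F, B2->T, B4->T, B4->T, B4->T, B4->T, B4->T, B4->T, B4->T, B4->T, B4->F, B5->T; records B1=T, B1=F, B2=T, B4=T, B4=F, B5=T
run #5 (m=6, n=4) runs B1->T, B1->T, B1->F, B2->T, B4->T, B4->T, B4->T, B4->T, B4->T, B4->T, B4->T, B4->T, B4->F, B5->F; records B1=T, B1=F, B2=T, B4=T, B4=F, B5=F
run #6 (m=10, n=3) runs B1->T, B1->T, B1->T, B1->F, B2->T, B4->T, B4->T, B4->T, B4->T, B4->T, B4->T, B4->F, B5->F; records B1=T, B1=F, B2=T, B4=T, B4=F, B5=F
run #7 (m=6, n=5) runs B1->T, B1->T, B1->F, B2->F, B3->F, B4->T, B4->T, B4->T, B4->T, B4->T, B4->T, B4->T, B4->T, B4->F, ...; records B1=T, B1=F, B2=F, B3=F, B4=T, B4=F, B5=F
union over the pool: B1=T, B1=F, B2=T, B2=F, B3=T, B3=F, B4=T, B4=F, B5=T, B5=F
uncovered (0 of 10): none

Answer: none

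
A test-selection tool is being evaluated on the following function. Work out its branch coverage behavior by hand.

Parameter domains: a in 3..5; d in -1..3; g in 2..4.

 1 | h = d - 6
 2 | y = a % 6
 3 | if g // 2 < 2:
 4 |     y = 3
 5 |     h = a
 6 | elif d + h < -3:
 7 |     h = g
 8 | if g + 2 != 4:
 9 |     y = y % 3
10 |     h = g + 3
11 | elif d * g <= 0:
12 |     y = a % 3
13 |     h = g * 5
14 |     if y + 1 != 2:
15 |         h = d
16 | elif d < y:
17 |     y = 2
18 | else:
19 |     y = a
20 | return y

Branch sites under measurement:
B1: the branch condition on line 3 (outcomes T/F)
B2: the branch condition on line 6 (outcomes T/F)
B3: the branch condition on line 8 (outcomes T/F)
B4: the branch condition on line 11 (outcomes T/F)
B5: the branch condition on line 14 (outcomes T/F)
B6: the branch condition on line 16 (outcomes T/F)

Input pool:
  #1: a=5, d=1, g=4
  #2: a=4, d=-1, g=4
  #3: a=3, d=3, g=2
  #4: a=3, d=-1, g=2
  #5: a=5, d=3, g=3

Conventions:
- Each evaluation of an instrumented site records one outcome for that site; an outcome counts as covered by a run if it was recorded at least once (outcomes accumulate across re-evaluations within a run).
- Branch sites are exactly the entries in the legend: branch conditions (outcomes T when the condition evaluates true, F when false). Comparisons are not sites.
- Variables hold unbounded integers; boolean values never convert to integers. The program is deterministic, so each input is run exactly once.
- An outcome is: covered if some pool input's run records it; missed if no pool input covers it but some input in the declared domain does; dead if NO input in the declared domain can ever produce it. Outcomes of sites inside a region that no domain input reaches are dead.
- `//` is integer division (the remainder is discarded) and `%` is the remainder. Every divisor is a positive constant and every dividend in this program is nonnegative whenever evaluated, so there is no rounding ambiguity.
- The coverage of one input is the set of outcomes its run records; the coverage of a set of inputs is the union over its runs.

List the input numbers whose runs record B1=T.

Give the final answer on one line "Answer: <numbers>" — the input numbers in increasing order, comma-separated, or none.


input #1 (a=5, d=1, g=4): does not record B1=T
input #2 (a=4, d=-1, g=4): does not record B1=T
input #3 (a=3, d=3, g=2): records B1=T
input #4 (a=3, d=-1, g=2): records B1=T
input #5 (a=5, d=3, g=3): records B1=T
Answer: 3, 4, 5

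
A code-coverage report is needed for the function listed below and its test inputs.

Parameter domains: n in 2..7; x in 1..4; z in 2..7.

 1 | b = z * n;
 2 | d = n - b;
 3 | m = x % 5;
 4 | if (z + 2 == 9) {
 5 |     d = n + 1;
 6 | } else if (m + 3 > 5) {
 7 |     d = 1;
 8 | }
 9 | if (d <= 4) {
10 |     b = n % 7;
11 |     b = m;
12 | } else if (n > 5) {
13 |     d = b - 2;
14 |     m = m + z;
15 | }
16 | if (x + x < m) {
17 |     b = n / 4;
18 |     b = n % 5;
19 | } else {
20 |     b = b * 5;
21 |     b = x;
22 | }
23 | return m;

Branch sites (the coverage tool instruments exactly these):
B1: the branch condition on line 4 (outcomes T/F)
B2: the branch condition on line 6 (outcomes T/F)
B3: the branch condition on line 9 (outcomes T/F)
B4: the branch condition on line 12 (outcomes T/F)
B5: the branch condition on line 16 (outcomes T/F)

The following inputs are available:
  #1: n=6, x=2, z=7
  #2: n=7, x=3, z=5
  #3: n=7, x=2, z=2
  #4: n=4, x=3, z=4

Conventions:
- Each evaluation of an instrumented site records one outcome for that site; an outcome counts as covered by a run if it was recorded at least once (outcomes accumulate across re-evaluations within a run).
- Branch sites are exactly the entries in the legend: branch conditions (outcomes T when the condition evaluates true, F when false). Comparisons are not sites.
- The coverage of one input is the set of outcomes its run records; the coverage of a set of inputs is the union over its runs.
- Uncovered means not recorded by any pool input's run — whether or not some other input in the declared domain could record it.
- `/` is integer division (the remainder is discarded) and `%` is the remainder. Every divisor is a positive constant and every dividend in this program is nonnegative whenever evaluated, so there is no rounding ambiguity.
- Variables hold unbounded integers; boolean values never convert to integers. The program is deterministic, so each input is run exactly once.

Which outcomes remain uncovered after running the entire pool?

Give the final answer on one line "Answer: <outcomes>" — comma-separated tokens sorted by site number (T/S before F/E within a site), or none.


input #1 (n=6, x=2, z=7): covers B1=T, B3=F, B4=T, B5=T
input #2 (n=7, x=3, z=5): covers B1=F, B2=T, B3=T, B5=F
input #3 (n=7, x=2, z=2): covers B1=F, B2=F, B3=T, B5=F
input #4 (n=4, x=3, z=4): covers B1=F, B2=T, B3=T, B5=F
union over the pool: B1=T, B1=F, B2=T, B2=F, B3=T, B3=F, B4=T, B5=T, B5=F
uncovered (1 of 10): B4=F
Answer: B4=F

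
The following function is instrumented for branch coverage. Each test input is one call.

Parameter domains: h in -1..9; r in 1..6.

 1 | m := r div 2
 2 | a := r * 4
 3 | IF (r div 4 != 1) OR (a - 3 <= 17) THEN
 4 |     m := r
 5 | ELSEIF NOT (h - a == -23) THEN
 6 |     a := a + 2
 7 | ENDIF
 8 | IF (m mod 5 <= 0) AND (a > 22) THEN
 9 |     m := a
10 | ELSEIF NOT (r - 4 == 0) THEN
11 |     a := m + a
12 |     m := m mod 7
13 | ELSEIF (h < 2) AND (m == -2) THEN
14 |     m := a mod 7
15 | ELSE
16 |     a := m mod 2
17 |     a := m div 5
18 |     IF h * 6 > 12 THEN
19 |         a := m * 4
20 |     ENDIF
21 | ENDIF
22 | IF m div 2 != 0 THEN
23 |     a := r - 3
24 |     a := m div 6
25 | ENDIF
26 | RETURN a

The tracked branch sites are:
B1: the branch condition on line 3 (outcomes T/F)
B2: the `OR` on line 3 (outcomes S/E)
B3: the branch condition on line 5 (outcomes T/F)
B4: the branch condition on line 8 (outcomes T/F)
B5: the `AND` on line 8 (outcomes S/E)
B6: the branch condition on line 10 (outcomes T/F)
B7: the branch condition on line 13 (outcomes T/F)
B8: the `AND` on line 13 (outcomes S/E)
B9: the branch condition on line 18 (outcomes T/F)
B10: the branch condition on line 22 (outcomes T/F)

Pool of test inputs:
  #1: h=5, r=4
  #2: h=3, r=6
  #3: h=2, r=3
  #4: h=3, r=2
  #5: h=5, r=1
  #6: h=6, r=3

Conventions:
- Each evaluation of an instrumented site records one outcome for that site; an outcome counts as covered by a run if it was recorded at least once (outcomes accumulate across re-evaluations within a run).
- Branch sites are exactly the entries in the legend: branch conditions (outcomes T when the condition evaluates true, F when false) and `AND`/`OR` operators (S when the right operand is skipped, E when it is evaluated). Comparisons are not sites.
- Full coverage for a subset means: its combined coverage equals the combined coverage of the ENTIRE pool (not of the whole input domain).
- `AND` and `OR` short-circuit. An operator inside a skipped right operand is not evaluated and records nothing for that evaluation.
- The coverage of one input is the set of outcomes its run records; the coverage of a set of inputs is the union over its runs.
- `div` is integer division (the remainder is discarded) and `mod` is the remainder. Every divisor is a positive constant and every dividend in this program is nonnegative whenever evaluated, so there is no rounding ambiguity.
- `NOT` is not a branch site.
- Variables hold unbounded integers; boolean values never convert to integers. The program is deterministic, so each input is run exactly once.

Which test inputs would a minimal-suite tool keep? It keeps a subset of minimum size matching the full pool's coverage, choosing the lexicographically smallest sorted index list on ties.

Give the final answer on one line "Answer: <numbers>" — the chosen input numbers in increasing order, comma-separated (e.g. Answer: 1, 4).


#1 (h=5, r=4) -> covered: B1=T, B2=E, B4=F, B5=S, B6=F, B7=F, B8=S, B9=T, B10=T
#2 (h=3, r=6) -> covered: B1=F, B2=E, B3=T, B4=F, B5=S, B6=T, B10=T
#3 (h=2, r=3) -> covered: B1=T, B2=S, B4=F, B5=S, B6=T, B10=T
#4 (h=3, r=2) -> covered: B1=T, B2=S, B4=F, B5=S, B6=T, B10=T
#5 (h=5, r=1) -> covered: B1=T, B2=S, B4=F, B5=S, B6=T, B10=F
#6 (h=6, r=3) -> covered: B1=T, B2=S, B4=F, B5=S, B6=T, B10=T
together the pool reaches 14 outcomes: B1=T, B1=F, B2=S, B2=E, B3=T, B4=F, B5=S, B6=T, B6=F, B7=F, B8=S, B9=T, B10=T, B10=F
size 1 is not enough: best union over all size-1 subsets is 9/14
size 2 is not enough: best union over all size-2 subsets is 12/14
size 3: inputs {1, 2, 5} cover all 14 outcomes, and no lexicographically smaller subset of this size does
Answer: 1, 2, 5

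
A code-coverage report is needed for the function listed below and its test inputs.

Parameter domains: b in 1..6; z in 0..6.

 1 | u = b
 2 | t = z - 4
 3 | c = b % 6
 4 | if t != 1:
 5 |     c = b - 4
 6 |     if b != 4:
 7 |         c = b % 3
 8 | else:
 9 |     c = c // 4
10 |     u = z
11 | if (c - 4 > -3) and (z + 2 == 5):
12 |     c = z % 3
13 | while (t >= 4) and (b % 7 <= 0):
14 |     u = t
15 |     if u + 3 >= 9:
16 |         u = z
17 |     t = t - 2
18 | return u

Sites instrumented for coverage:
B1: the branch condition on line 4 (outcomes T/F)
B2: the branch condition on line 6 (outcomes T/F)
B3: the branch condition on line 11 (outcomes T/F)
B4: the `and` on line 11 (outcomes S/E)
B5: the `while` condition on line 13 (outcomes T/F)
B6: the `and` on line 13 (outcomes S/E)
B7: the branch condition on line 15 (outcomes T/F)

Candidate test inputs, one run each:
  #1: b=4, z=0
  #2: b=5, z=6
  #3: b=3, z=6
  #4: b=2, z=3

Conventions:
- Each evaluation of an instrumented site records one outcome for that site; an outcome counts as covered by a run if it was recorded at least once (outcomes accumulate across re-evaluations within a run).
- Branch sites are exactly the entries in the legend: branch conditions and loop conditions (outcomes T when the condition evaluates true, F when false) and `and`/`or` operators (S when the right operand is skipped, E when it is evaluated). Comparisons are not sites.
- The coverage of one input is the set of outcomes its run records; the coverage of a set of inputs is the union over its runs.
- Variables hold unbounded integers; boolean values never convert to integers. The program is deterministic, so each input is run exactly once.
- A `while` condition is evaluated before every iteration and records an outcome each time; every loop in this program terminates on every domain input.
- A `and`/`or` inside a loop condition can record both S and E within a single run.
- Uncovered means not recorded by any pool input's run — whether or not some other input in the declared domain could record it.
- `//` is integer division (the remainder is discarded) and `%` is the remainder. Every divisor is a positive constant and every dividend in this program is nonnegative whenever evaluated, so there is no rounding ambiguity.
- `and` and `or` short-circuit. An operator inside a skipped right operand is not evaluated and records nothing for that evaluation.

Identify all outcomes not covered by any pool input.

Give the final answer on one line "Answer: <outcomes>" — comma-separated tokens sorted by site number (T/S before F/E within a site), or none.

run #1 (b=4, z=0) records B1=T, B2=F, B3=F, B4=S, B5=F, B6=S
run #2 (b=5, z=6) records B1=T, B2=T, B3=F, B4=E, B5=F, B6=S
run #3 (b=3, z=6) records B1=T, B2=T, B3=F, B4=S, B5=F, B6=S
run #4 (b=2, z=3) records B1=T, B2=T, B3=T, B4=E, B5=F, B6=S
union over the pool: B1=T, B2=T, B2=F, B3=T, B3=F, B4=S, B4=E, B5=F, B6=S
uncovered (5 of 14): B1=F, B5=T, B6=E, B7=T, B7=F

Answer: B1=F, B5=T, B6=E, B7=T, B7=F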